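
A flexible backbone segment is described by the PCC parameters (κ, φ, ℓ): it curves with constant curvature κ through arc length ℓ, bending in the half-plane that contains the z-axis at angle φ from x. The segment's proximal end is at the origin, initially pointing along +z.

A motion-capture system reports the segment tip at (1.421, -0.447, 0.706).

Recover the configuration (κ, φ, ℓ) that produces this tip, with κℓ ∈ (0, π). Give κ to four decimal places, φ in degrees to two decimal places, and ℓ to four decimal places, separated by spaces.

ρ = √(x²+y²) = √(1.421² + -0.447²) = 1.48965
φ = atan2(y, x) mod 360° = atan2(-0.447, 1.421) = 342.5381°
|p|² = ρ² + z² = 1.48965² + 0.706² = 2.71749
κ = 2ρ / |p|² = 2×1.48965 / 2.71749 = 1.09634
θ = 2·atan2(ρ, z) = 2·atan2(1.48965, 0.706) = 2.25643 rad
ℓ = θ/κ = 2.25643/1.09634 = 2.05814

1.0963 342.54 2.0581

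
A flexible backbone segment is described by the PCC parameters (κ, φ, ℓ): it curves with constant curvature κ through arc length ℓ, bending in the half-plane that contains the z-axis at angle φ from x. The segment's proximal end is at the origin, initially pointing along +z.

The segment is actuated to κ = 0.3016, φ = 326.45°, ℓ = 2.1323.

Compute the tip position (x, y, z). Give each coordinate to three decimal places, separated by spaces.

0.552 -0.366 1.988

θ = κ·ℓ = 0.3016 × 2.1323 = 0.64310 rad
ρ = (1 − cos θ)/κ = (1 − 0.80024)/0.3016 = 0.66234
z = sin θ / κ = 0.59968/0.3016 = 1.98833
x = ρ cos φ = 0.66234 × cos(326.45°) = 0.55199
y = ρ sin φ = 0.66234 × sin(326.45°) = -0.36605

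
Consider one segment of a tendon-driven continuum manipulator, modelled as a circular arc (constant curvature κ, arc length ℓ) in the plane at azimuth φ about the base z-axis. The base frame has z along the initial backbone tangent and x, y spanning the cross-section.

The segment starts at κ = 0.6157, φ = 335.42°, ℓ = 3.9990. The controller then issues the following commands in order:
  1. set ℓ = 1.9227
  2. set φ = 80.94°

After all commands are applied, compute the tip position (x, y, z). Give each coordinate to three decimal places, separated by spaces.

0.159 0.999 1.504

initial: κ=0.6157, φ=335.42°, ℓ=3.9990
cmd 1: set ℓ=1.9227 → (κ,φ,ℓ)=(0.6157,335.42°,1.9227) → tip=(0.9196,-0.4206,1.5041)
cmd 2: set φ=80.94° → (κ,φ,ℓ)=(0.6157,80.94°,1.9227) → tip=(0.1592,0.9986,1.5041)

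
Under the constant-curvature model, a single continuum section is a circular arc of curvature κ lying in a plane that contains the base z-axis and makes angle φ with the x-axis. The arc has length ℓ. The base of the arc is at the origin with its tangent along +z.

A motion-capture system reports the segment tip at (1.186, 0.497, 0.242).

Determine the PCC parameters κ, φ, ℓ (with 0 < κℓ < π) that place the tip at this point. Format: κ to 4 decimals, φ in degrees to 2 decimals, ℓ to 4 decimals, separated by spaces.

ρ = √(x²+y²) = √(1.186² + 0.497²) = 1.28593
φ = atan2(y, x) mod 360° = atan2(0.497, 1.186) = 22.7364°
|p|² = ρ² + z² = 1.28593² + 0.242² = 1.71217
κ = 2ρ / |p|² = 2×1.28593 / 1.71217 = 1.50210
θ = 2·atan2(ρ, z) = 2·atan2(1.28593, 0.242) = 2.76956 rad
ℓ = θ/κ = 2.76956/1.50210 = 1.84379

1.5021 22.74 1.8438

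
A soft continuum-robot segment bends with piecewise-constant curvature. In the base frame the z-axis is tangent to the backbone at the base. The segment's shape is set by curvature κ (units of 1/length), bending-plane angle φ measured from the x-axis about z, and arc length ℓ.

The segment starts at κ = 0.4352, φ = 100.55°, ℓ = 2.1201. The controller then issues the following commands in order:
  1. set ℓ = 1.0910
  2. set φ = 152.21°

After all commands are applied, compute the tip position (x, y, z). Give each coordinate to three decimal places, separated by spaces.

-0.225 0.119 1.050

initial: κ=0.4352, φ=100.55°, ℓ=2.1201
cmd 1: set ℓ=1.0910 → (κ,φ,ℓ)=(0.4352,100.55°,1.0910) → tip=(-0.0465,0.2499,1.0505)
cmd 2: set φ=152.21° → (κ,φ,ℓ)=(0.4352,152.21°,1.0910) → tip=(-0.2249,0.1185,1.0505)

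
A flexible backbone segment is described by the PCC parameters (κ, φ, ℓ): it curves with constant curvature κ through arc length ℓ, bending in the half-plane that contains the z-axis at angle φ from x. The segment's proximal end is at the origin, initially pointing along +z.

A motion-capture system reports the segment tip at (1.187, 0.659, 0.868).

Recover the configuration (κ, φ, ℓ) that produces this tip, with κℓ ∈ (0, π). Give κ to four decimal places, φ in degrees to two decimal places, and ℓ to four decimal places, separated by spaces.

1.0457 29.04 1.9163

ρ = √(x²+y²) = √(1.187² + 0.659²) = 1.35766
φ = atan2(y, x) mod 360° = atan2(0.659, 1.187) = 29.0382°
|p|² = ρ² + z² = 1.35766² + 0.868² = 2.59667
κ = 2ρ / |p|² = 2×1.35766 / 2.59667 = 1.04569
θ = 2·atan2(ρ, z) = 2·atan2(1.35766, 0.868) = 2.00391 rad
ℓ = θ/κ = 2.00391/1.04569 = 1.91635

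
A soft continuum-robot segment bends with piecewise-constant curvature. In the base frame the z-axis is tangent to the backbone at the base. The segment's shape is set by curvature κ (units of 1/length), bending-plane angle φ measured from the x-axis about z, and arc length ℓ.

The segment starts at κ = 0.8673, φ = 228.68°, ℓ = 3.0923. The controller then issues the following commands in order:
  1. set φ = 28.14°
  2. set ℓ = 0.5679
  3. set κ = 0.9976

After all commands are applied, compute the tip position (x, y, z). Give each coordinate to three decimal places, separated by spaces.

initial: κ=0.8673, φ=228.68°, ℓ=3.0923
cmd 1: set φ=28.14° → (κ,φ,ℓ)=(0.8673,28.14°,3.0923) → tip=(1.9279,1.0311,0.5115)
cmd 2: set ℓ=0.5679 → (κ,φ,ℓ)=(0.8673,28.14°,0.5679) → tip=(0.1209,0.0646,0.5452)
cmd 3: set κ=0.9976 → (κ,φ,ℓ)=(0.9976,28.14°,0.5679) → tip=(0.1381,0.0739,0.5380)

0.138 0.074 0.538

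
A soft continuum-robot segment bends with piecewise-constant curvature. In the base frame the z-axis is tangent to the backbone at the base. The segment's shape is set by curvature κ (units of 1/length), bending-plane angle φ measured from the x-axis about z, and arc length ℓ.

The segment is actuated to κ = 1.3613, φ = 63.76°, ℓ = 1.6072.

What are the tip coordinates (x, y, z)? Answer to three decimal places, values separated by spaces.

θ = κ·ℓ = 1.3613 × 1.6072 = 2.18788 rad
ρ = (1 − cos θ)/κ = (1 − -0.57866)/1.3613 = 1.15967
z = sin θ / κ = 0.81557/1.3613 = 0.59911
x = ρ cos φ = 1.15967 × cos(63.76°) = 0.51273
y = ρ sin φ = 1.15967 × sin(63.76°) = 1.04017

0.513 1.040 0.599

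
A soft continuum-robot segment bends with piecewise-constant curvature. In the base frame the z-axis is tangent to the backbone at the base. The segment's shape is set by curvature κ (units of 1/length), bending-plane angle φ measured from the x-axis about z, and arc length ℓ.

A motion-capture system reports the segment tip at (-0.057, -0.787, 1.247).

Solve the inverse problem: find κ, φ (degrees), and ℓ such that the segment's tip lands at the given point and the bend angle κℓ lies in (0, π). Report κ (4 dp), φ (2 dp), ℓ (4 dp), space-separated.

ρ = √(x²+y²) = √(-0.057² + -0.787²) = 0.78906
φ = atan2(y, x) mod 360° = atan2(-0.787, -0.057) = 265.8575°
|p|² = ρ² + z² = 0.78906² + 1.247² = 2.17763
κ = 2ρ / |p|² = 2×0.78906 / 2.17763 = 0.72470
θ = 2·atan2(ρ, z) = 2·atan2(0.78906, 1.247) = 1.12833 rad
ℓ = θ/κ = 1.12833/0.72470 = 1.55697

0.7247 265.86 1.5570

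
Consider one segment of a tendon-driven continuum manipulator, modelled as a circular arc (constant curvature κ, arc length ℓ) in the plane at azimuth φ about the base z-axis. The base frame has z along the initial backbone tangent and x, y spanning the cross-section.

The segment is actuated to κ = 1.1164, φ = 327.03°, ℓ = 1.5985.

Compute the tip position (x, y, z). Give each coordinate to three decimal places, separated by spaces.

0.911 -0.591 0.875

θ = κ·ℓ = 1.1164 × 1.5985 = 1.78457 rad
ρ = (1 − cos θ)/κ = (1 − -0.21214)/1.1164 = 1.08576
z = sin θ / κ = 0.97724/1.1164 = 0.87535
x = ρ cos φ = 1.08576 × cos(327.03°) = 0.91091
y = ρ sin φ = 1.08576 × sin(327.03°) = -0.59087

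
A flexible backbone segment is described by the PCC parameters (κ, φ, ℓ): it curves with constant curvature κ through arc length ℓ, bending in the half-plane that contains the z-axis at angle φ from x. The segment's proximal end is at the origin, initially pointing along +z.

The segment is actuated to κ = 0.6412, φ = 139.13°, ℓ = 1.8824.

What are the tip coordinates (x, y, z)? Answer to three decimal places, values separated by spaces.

θ = κ·ℓ = 0.6412 × 1.8824 = 1.20699 rad
ρ = (1 − cos θ)/κ = (1 − 0.35583)/0.6412 = 1.00463
z = sin θ / κ = 0.93455/0.6412 = 1.45750
x = ρ cos φ = 1.00463 × cos(139.13°) = -0.75970
y = ρ sin φ = 1.00463 × sin(139.13°) = 0.65738

-0.760 0.657 1.458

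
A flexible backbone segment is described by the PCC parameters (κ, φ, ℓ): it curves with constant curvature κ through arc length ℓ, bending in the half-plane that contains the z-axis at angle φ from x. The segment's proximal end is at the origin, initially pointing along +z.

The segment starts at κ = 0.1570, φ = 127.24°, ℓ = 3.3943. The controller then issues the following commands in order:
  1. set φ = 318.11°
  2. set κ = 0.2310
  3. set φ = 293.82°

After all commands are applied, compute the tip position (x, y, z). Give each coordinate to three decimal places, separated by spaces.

initial: κ=0.1570, φ=127.24°, ℓ=3.3943
cmd 1: set φ=318.11° → (κ,φ,ℓ)=(0.1570,318.11°,3.3943) → tip=(0.6575,-0.5897,3.2359)
cmd 2: set κ=0.2310 → (κ,φ,ℓ)=(0.2310,318.11°,3.3943) → tip=(0.9409,-0.8439,3.0570)
cmd 3: set φ=293.82° → (κ,φ,ℓ)=(0.2310,293.82°,3.3943) → tip=(0.5105,-1.1563,3.0570)

0.510 -1.156 3.057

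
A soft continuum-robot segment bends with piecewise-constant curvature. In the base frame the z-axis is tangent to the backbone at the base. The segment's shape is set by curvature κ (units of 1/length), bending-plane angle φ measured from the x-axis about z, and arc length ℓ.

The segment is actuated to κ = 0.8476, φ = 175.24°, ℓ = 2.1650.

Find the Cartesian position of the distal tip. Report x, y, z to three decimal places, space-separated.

θ = κ·ℓ = 0.8476 × 2.1650 = 1.83505 rad
ρ = (1 − cos θ)/κ = (1 − -0.26119)/0.8476 = 1.48796
z = sin θ / κ = 0.96529/0.8476 = 1.13885
x = ρ cos φ = 1.48796 × cos(175.24°) = -1.48283
y = ρ sin φ = 1.48796 × sin(175.24°) = 0.12347

-1.483 0.123 1.139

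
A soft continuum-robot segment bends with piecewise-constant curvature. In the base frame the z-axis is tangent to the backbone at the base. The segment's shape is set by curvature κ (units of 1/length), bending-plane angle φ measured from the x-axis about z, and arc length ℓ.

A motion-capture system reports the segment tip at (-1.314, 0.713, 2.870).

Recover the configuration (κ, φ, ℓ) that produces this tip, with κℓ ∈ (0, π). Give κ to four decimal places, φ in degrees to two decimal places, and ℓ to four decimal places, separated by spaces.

0.2855 151.51 3.3638

ρ = √(x²+y²) = √(-1.314² + 0.713²) = 1.49498
φ = atan2(y, x) mod 360° = atan2(0.713, -1.314) = 151.5149°
|p|² = ρ² + z² = 1.49498² + 2.870² = 10.47187
κ = 2ρ / |p|² = 2×1.49498 / 10.47187 = 0.28552
θ = 2·atan2(ρ, z) = 2·atan2(1.49498, 2.870) = 0.96045 rad
ℓ = θ/κ = 0.96045/0.28552 = 3.36384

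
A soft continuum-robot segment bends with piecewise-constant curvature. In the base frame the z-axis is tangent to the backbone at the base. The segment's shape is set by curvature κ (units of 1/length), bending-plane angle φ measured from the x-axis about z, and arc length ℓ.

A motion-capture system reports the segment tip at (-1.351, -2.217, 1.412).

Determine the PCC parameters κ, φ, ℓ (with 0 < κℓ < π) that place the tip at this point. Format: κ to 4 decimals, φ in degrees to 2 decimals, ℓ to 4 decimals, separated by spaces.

0.5945 238.64 3.6086

ρ = √(x²+y²) = √(-1.351² + -2.217²) = 2.59621
φ = atan2(y, x) mod 360° = atan2(-2.217, -1.351) = 238.6426°
|p|² = ρ² + z² = 2.59621² + 1.412² = 8.73403
κ = 2ρ / |p|² = 2×2.59621 / 8.73403 = 0.59450
θ = 2·atan2(ρ, z) = 2·atan2(2.59621, 1.412) = 2.14534 rad
ℓ = θ/κ = 2.14534/0.59450 = 3.60863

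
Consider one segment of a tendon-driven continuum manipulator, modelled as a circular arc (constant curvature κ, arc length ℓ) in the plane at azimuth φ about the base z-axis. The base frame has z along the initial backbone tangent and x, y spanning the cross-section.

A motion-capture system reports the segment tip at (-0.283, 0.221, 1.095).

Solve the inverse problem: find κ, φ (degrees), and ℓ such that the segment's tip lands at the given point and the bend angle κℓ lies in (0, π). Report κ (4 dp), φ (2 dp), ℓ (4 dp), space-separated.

ρ = √(x²+y²) = √(-0.283² + 0.221²) = 0.35907
φ = atan2(y, x) mod 360° = atan2(0.221, -0.283) = 142.0131°
|p|² = ρ² + z² = 0.35907² + 1.095² = 1.32795
κ = 2ρ / |p|² = 2×0.35907 / 1.32795 = 0.54078
θ = 2·atan2(ρ, z) = 2·atan2(0.35907, 1.095) = 0.63373 rad
ℓ = θ/κ = 0.63373/0.54078 = 1.17188

0.5408 142.01 1.1719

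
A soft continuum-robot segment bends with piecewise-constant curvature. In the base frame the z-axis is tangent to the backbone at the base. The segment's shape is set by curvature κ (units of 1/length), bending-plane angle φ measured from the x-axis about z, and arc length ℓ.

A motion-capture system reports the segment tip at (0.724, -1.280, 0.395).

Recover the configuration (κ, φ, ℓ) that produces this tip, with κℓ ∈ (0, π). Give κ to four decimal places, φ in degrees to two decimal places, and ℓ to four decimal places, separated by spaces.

ρ = √(x²+y²) = √(0.724² + -1.280²) = 1.47057
φ = atan2(y, x) mod 360° = atan2(-1.280, 0.724) = 299.4936°
|p|² = ρ² + z² = 1.47057² + 0.395² = 2.31860
κ = 2ρ / |p|² = 2×1.47057 / 2.31860 = 1.26850
θ = 2·atan2(ρ, z) = 2·atan2(1.47057, 0.395) = 2.61677 rad
ℓ = θ/κ = 2.61677/1.26850 = 2.06289

1.2685 299.49 2.0629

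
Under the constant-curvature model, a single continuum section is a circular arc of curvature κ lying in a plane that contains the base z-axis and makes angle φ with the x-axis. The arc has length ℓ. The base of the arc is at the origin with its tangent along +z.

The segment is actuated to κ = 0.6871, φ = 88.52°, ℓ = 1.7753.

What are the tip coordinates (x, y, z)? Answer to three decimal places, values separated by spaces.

0.025 0.955 1.367

θ = κ·ℓ = 0.6871 × 1.7753 = 1.21981 rad
ρ = (1 − cos θ)/κ = (1 − 0.34383)/0.6871 = 0.95499
z = sin θ / κ = 0.93903/0.6871 = 1.36666
x = ρ cos φ = 0.95499 × cos(88.52°) = 0.02467
y = ρ sin φ = 0.95499 × sin(88.52°) = 0.95467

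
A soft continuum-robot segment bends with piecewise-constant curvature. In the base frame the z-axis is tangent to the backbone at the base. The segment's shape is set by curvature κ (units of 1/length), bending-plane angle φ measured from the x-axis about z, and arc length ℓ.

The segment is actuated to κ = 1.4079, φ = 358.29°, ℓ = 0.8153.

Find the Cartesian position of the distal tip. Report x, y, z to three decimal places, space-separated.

θ = κ·ℓ = 1.4079 × 0.8153 = 1.14786 rad
ρ = (1 − cos θ)/κ = (1 − 0.41044)/1.4079 = 0.41875
z = sin θ / κ = 0.91189/1.4079 = 0.64769
x = ρ cos φ = 0.41875 × cos(358.29°) = 0.41857
y = ρ sin φ = 0.41875 × sin(358.29°) = -0.01250

0.419 -0.012 0.648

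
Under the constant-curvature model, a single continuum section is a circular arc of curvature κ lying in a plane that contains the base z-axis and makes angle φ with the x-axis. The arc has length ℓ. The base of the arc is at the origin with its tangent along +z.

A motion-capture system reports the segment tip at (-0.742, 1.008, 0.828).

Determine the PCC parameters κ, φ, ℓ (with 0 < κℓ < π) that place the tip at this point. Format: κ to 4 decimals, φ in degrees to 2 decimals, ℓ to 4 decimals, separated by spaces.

ρ = √(x²+y²) = √(-0.742² + 1.008²) = 1.25165
φ = atan2(y, x) mod 360° = atan2(1.008, -0.742) = 126.3572°
|p|² = ρ² + z² = 1.25165² + 0.828² = 2.25221
κ = 2ρ / |p|² = 2×1.25165 / 2.25221 = 1.11149
θ = 2·atan2(ρ, z) = 2·atan2(1.25165, 0.828) = 1.97272 rad
ℓ = θ/κ = 1.97272/1.11149 = 1.77485

1.1115 126.36 1.7749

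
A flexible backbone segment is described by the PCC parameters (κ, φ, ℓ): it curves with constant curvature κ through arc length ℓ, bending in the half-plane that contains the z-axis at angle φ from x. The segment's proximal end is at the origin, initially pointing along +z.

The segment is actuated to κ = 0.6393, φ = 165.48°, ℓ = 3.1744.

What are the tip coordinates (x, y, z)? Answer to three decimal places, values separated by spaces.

θ = κ·ℓ = 0.6393 × 3.1744 = 2.02939 rad
ρ = (1 − cos θ)/κ = (1 − -0.44269)/0.6393 = 2.25667
z = sin θ / κ = 0.89667/0.6393 = 1.40259
x = ρ cos φ = 2.25667 × cos(165.48°) = -2.18460
y = ρ sin φ = 2.25667 × sin(165.48°) = 0.56579

-2.185 0.566 1.403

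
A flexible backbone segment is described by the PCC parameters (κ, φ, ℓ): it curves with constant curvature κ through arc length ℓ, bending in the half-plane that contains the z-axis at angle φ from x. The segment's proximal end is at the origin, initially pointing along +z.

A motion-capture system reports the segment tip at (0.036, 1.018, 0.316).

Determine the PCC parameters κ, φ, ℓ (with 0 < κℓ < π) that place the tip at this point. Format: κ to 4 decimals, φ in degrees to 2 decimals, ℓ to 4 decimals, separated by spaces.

ρ = √(x²+y²) = √(0.036² + 1.018²) = 1.01864
φ = atan2(y, x) mod 360° = atan2(1.018, 0.036) = 87.9747°
|p|² = ρ² + z² = 1.01864² + 0.316² = 1.13748
κ = 2ρ / |p|² = 2×1.01864 / 1.13748 = 1.79105
θ = 2·atan2(ρ, z) = 2·atan2(1.01864, 0.316) = 2.53998 rad
ℓ = θ/κ = 2.53998/1.79105 = 1.41816

1.7910 87.97 1.4182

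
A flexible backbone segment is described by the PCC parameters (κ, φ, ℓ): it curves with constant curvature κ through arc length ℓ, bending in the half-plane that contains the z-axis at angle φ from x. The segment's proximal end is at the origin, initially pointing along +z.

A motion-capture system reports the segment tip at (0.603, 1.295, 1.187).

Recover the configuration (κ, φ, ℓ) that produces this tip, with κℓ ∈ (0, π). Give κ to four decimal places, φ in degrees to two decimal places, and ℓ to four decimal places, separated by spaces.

0.8282 65.03 2.1190

ρ = √(x²+y²) = √(0.603² + 1.295²) = 1.42851
φ = atan2(y, x) mod 360° = atan2(1.295, 0.603) = 65.0316°
|p|² = ρ² + z² = 1.42851² + 1.187² = 3.44960
κ = 2ρ / |p|² = 2×1.42851 / 3.44960 = 0.82822
θ = 2·atan2(ρ, z) = 2·atan2(1.42851, 1.187) = 1.75495 rad
ℓ = θ/κ = 1.75495/0.82822 = 2.11895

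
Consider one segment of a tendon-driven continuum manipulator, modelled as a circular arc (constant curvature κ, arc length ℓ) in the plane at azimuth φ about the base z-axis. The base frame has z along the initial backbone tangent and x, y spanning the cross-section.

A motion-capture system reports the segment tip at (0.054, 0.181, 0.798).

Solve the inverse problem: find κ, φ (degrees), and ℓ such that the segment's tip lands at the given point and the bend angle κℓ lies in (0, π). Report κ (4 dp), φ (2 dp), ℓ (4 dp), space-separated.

ρ = √(x²+y²) = √(0.054² + 0.181²) = 0.18888
φ = atan2(y, x) mod 360° = atan2(0.181, 0.054) = 73.3879°
|p|² = ρ² + z² = 0.18888² + 0.798² = 0.67248
κ = 2ρ / |p|² = 2×0.18888 / 0.67248 = 0.56175
θ = 2·atan2(ρ, z) = 2·atan2(0.18888, 0.798) = 0.46484 rad
ℓ = θ/κ = 0.46484/0.56175 = 0.82748

0.5618 73.39 0.8275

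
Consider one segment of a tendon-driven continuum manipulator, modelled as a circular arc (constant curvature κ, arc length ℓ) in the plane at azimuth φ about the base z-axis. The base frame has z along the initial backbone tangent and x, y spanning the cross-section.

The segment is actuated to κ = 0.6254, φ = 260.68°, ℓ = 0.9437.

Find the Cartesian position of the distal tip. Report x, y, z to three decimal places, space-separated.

θ = κ·ℓ = 0.6254 × 0.9437 = 0.59019 rad
ρ = (1 − cos θ)/κ = (1 − 0.83083)/0.6254 = 0.27049
z = sin θ / κ = 0.55652/0.6254 = 0.88986
x = ρ cos φ = 0.27049 × cos(260.68°) = -0.04381
y = ρ sin φ = 0.27049 × sin(260.68°) = -0.26692

-0.044 -0.267 0.890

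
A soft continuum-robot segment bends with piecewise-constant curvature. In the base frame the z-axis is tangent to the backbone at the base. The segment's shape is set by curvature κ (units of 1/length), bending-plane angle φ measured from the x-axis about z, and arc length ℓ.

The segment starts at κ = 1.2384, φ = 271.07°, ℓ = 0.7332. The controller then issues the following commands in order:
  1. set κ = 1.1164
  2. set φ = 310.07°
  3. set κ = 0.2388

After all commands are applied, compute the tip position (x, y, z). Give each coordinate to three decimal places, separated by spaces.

0.041 -0.049 0.729

initial: κ=1.2384, φ=271.07°, ℓ=0.7332
cmd 1: set κ=1.1164 → (κ,φ,ℓ)=(1.1164,271.07°,0.7332) → tip=(0.0053,-0.2836,0.6540)
cmd 2: set φ=310.07° → (κ,φ,ℓ)=(1.1164,310.07°,0.7332) → tip=(0.1826,-0.2171,0.6540)
cmd 3: set κ=0.2388 → (κ,φ,ℓ)=(0.2388,310.07°,0.7332) → tip=(0.0412,-0.0490,0.7295)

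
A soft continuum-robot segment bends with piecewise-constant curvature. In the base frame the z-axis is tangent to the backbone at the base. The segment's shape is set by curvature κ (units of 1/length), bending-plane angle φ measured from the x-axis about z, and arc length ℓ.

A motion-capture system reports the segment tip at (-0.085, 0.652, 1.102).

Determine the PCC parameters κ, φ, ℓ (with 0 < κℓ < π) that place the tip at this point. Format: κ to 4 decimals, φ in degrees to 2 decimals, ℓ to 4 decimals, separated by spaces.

0.7986 97.43 1.3473

ρ = √(x²+y²) = √(-0.085² + 0.652²) = 0.65752
φ = atan2(y, x) mod 360° = atan2(0.652, -0.085) = 97.4277°
|p|² = ρ² + z² = 0.65752² + 1.102² = 1.64673
κ = 2ρ / |p|² = 2×0.65752 / 1.64673 = 0.79857
θ = 2·atan2(ρ, z) = 2·atan2(0.65752, 1.102) = 1.07592 rad
ℓ = θ/κ = 1.07592/0.79857 = 1.34730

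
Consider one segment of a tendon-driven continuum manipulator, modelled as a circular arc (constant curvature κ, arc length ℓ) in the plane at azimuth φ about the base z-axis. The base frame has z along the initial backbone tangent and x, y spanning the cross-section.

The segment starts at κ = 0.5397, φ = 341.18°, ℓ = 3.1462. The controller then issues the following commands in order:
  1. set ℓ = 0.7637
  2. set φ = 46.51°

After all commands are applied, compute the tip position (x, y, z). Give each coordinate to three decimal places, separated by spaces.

0.107 0.113 0.742

initial: κ=0.5397, φ=341.18°, ℓ=3.1462
cmd 1: set ℓ=0.7637 → (κ,φ,ℓ)=(0.5397,341.18°,0.7637) → tip=(0.1469,-0.0501,0.7423)
cmd 2: set φ=46.51° → (κ,φ,ℓ)=(0.5397,46.51°,0.7637) → tip=(0.1068,0.1126,0.7423)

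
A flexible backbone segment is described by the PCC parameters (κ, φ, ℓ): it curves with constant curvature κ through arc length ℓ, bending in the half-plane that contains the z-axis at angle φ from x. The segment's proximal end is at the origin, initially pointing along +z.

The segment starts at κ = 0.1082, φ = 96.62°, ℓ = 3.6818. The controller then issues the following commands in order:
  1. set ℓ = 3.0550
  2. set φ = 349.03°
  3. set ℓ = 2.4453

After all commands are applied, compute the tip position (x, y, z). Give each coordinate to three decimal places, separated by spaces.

0.316 -0.061 2.417

initial: κ=0.1082, φ=96.62°, ℓ=3.6818
cmd 1: set ℓ=3.0550 → (κ,φ,ℓ)=(0.1082,96.62°,3.0550) → tip=(-0.0577,0.4970,2.9997)
cmd 2: set φ=349.03° → (κ,φ,ℓ)=(0.1082,349.03°,3.0550) → tip=(0.4912,-0.0952,2.9997)
cmd 3: set ℓ=2.4453 → (κ,φ,ℓ)=(0.1082,349.03°,2.4453) → tip=(0.3157,-0.0612,2.4169)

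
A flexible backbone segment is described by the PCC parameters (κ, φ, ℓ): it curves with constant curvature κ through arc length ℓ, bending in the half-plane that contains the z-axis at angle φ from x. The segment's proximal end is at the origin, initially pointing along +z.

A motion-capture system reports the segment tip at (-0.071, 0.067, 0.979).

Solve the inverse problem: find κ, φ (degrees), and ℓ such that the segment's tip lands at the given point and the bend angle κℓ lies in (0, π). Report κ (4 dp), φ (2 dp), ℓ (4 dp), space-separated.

0.2017 136.66 0.9855

ρ = √(x²+y²) = √(-0.071² + 0.067²) = 0.09762
φ = atan2(y, x) mod 360° = atan2(0.067, -0.071) = 136.6603°
|p|² = ρ² + z² = 0.09762² + 0.979² = 0.96797
κ = 2ρ / |p|² = 2×0.09762 / 0.96797 = 0.20170
θ = 2·atan2(ρ, z) = 2·atan2(0.09762, 0.979) = 0.19877 rad
ℓ = θ/κ = 0.19877/0.20170 = 0.98548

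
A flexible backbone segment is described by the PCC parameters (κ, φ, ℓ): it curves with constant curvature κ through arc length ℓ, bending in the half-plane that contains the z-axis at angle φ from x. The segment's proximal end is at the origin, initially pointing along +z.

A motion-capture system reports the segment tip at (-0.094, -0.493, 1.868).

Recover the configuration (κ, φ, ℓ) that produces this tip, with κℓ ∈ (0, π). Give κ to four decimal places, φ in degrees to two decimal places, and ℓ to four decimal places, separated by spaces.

0.2683 259.21 1.9566

ρ = √(x²+y²) = √(-0.094² + -0.493²) = 0.50188
φ = atan2(y, x) mod 360° = atan2(-0.493, -0.094) = 259.2050°
|p|² = ρ² + z² = 0.50188² + 1.868² = 3.74131
κ = 2ρ / |p|² = 2×0.50188 / 3.74131 = 0.26829
θ = 2·atan2(ρ, z) = 2·atan2(0.50188, 1.868) = 0.52495 rad
ℓ = θ/κ = 0.52495/0.26829 = 1.95664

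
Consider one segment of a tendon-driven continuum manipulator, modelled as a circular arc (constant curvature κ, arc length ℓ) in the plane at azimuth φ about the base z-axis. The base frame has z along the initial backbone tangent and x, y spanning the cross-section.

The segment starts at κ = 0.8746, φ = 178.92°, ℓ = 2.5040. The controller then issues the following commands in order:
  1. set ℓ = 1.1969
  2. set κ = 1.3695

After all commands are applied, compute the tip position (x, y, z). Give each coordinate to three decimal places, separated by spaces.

initial: κ=0.8746, φ=178.92°, ℓ=2.5040
cmd 1: set ℓ=1.1969 → (κ,φ,ℓ)=(0.8746,178.92°,1.1969) → tip=(-0.5712,0.0108,0.9900)
cmd 2: set κ=1.3695 → (κ,φ,ℓ)=(1.3695,178.92°,1.1969) → tip=(-0.7799,0.0147,0.7285)

-0.780 0.015 0.728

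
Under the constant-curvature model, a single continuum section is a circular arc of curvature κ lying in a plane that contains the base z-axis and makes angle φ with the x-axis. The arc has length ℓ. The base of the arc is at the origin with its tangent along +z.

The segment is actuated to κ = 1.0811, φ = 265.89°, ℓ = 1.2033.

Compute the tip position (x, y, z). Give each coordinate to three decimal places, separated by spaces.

θ = κ·ℓ = 1.0811 × 1.2033 = 1.30089 rad
ρ = (1 − cos θ)/κ = (1 − 0.26664)/1.0811 = 0.67834
z = sin θ / κ = 0.96380/1.0811 = 0.89150
x = ρ cos φ = 0.67834 × cos(265.89°) = -0.04862
y = ρ sin φ = 0.67834 × sin(265.89°) = -0.67660

-0.049 -0.677 0.891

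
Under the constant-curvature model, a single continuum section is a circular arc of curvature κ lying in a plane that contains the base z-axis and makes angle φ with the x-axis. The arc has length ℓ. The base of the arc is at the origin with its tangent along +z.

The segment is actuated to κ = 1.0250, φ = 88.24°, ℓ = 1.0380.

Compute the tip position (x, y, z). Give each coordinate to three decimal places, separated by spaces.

θ = κ·ℓ = 1.0250 × 1.0380 = 1.06395 rad
ρ = (1 − cos θ)/κ = (1 − 0.48542)/1.0250 = 0.50203
z = sin θ / κ = 0.87428/1.0250 = 0.85296
x = ρ cos φ = 0.50203 × cos(88.24°) = 0.01542
y = ρ sin φ = 0.50203 × sin(88.24°) = 0.50179

0.015 0.502 0.853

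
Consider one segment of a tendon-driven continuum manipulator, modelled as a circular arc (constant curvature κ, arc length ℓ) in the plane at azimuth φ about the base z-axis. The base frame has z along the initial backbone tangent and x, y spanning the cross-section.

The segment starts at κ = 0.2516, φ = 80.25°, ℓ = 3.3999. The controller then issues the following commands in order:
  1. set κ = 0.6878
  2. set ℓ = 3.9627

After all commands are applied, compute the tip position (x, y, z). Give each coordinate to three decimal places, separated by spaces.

0.471 2.744 0.588

initial: κ=0.2516, φ=80.25°, ℓ=3.3999
cmd 1: set κ=0.6878 → (κ,φ,ℓ)=(0.6878,80.25°,3.3999) → tip=(0.4172,2.4280,1.0461)
cmd 2: set ℓ=3.9627 → (κ,φ,ℓ)=(0.6878,80.25°,3.9627) → tip=(0.4714,2.7436,0.5876)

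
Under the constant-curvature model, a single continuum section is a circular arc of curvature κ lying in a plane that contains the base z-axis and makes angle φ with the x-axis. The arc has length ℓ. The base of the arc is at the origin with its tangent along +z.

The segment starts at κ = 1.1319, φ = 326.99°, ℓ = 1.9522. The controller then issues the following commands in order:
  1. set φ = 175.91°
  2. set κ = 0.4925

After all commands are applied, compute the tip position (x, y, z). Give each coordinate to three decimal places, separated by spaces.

-0.866 0.062 1.665

initial: κ=1.1319, φ=326.99°, ℓ=1.9522
cmd 1: set φ=175.91° → (κ,φ,ℓ)=(1.1319,175.91°,1.9522) → tip=(-1.4067,0.1006,0.7092)
cmd 2: set κ=0.4925 → (κ,φ,ℓ)=(0.4925,175.91°,1.9522) → tip=(-0.8662,0.0619,1.6650)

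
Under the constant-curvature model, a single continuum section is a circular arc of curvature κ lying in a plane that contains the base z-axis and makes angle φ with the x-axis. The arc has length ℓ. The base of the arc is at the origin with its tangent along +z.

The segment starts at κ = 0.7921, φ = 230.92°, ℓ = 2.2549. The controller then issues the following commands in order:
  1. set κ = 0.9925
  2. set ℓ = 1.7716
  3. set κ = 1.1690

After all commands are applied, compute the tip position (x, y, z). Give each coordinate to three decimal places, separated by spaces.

-0.798 -0.983 0.751

initial: κ=0.7921, φ=230.92°, ℓ=2.2549
cmd 1: set κ=0.9925 → (κ,φ,ℓ)=(0.9925,230.92°,2.2549) → tip=(-1.0282,-1.2661,0.7915)
cmd 2: set ℓ=1.7716 → (κ,φ,ℓ)=(0.9925,230.92°,1.7716) → tip=(-0.7536,-0.9279,0.9899)
cmd 3: set κ=1.1690 → (κ,φ,ℓ)=(1.1690,230.92°,1.7716) → tip=(-0.7979,-0.9825,0.7506)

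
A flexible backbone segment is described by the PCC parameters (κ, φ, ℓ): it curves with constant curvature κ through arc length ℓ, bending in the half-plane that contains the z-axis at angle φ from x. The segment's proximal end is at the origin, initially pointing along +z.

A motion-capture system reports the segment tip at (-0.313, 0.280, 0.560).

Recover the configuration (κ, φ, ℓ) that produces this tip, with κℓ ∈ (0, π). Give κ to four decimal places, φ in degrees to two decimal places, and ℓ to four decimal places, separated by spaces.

ρ = √(x²+y²) = √(-0.313² + 0.280²) = 0.41996
φ = atan2(y, x) mod 360° = atan2(0.280, -0.313) = 138.1852°
|p|² = ρ² + z² = 0.41996² + 0.560² = 0.48997
κ = 2ρ / |p|² = 2×0.41996 / 0.48997 = 1.71424
θ = 2·atan2(ρ, z) = 2·atan2(0.41996, 0.560) = 1.28692 rad
ℓ = θ/κ = 1.28692/1.71424 = 0.75072

1.7142 138.19 0.7507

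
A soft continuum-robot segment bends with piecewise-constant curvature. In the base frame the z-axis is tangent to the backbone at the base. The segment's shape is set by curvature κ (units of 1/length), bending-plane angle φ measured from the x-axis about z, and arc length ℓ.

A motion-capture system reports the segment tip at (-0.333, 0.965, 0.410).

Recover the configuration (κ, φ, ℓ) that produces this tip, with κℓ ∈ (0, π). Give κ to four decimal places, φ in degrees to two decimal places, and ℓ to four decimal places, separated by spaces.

ρ = √(x²+y²) = √(-0.333² + 0.965²) = 1.02084
φ = atan2(y, x) mod 360° = atan2(0.965, -0.333) = 109.0384°
|p|² = ρ² + z² = 1.02084² + 0.410² = 1.21021
κ = 2ρ / |p|² = 2×1.02084 / 1.21021 = 1.68704
θ = 2·atan2(ρ, z) = 2·atan2(1.02084, 0.410) = 2.37777 rad
ℓ = θ/κ = 2.37777/1.68704 = 1.40943

1.6870 109.04 1.4094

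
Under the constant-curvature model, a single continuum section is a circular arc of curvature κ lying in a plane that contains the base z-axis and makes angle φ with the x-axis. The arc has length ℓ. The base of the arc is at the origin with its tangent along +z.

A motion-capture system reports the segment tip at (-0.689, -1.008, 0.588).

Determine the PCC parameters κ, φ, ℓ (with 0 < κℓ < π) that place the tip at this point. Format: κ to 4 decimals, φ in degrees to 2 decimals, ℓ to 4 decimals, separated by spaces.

ρ = √(x²+y²) = √(-0.689² + -1.008²) = 1.22098
φ = atan2(y, x) mod 360° = atan2(-1.008, -0.689) = 235.6462°
|p|² = ρ² + z² = 1.22098² + 0.588² = 1.83653
κ = 2ρ / |p|² = 2×1.22098 / 1.83653 = 1.32966
θ = 2·atan2(ρ, z) = 2·atan2(1.22098, 0.588) = 2.24398 rad
ℓ = θ/κ = 2.24398/1.32966 = 1.68764

1.3297 235.65 1.6876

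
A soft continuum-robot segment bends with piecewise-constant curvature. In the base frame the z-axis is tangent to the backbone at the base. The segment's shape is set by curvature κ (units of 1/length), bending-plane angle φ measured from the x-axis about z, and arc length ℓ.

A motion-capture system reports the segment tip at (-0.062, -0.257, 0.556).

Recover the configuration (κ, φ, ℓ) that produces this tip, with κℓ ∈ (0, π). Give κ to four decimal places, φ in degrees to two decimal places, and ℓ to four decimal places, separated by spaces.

ρ = √(x²+y²) = √(-0.062² + -0.257²) = 0.26437
φ = atan2(y, x) mod 360° = atan2(-0.257, -0.062) = 256.4368°
|p|² = ρ² + z² = 0.26437² + 0.556² = 0.37903
κ = 2ρ / |p|² = 2×0.26437 / 0.37903 = 1.39500
θ = 2·atan2(ρ, z) = 2·atan2(0.26437, 0.556) = 0.88770 rad
ℓ = θ/κ = 0.88770/1.39500 = 0.63634

1.3950 256.44 0.6363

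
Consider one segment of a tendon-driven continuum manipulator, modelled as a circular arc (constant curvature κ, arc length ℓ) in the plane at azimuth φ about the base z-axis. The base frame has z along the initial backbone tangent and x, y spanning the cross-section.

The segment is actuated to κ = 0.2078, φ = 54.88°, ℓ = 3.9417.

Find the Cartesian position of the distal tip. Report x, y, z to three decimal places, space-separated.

0.878 1.248 3.516

θ = κ·ℓ = 0.2078 × 3.9417 = 0.81909 rad
ρ = (1 − cos θ)/κ = (1 − 0.68289)/0.2078 = 1.52604
z = sin θ / κ = 0.73052/0.2078 = 3.51550
x = ρ cos φ = 1.52604 × cos(54.88°) = 0.87791
y = ρ sin φ = 1.52604 × sin(54.88°) = 1.24822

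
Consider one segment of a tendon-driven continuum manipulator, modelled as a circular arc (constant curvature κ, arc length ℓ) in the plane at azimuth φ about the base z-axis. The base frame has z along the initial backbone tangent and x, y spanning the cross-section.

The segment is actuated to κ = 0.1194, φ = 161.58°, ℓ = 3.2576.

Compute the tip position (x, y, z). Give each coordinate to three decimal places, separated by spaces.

-0.594 0.198 3.176

θ = κ·ℓ = 0.1194 × 3.2576 = 0.38896 rad
ρ = (1 − cos θ)/κ = (1 − 0.92530)/0.1194 = 0.62559
z = sin θ / κ = 0.37922/0.1194 = 3.17608
x = ρ cos φ = 0.62559 × cos(161.58°) = -0.59354
y = ρ sin φ = 0.62559 × sin(161.58°) = 0.19767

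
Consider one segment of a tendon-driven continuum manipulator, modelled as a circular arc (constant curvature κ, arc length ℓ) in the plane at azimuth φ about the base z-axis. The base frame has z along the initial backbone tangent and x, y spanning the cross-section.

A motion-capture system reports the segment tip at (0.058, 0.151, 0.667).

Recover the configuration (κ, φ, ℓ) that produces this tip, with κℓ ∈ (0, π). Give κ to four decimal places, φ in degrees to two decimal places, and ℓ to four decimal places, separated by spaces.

ρ = √(x²+y²) = √(0.058² + 0.151²) = 0.16176
φ = atan2(y, x) mod 360° = atan2(0.151, 0.058) = 68.9879°
|p|² = ρ² + z² = 0.16176² + 0.667² = 0.47105
κ = 2ρ / |p|² = 2×0.16176 / 0.47105 = 0.68678
θ = 2·atan2(ρ, z) = 2·atan2(0.16176, 0.667) = 0.47584 rad
ℓ = θ/κ = 0.47584/0.68678 = 0.69285

0.6868 68.99 0.6929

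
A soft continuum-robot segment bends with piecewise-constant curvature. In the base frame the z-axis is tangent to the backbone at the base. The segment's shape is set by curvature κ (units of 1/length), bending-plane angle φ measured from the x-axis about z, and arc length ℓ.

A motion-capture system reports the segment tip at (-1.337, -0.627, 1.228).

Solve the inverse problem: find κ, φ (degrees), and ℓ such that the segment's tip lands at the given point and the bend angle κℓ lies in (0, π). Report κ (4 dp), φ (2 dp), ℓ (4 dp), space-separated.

0.8007 205.12 2.1909

ρ = √(x²+y²) = √(-1.337² + -0.627²) = 1.47672
φ = atan2(y, x) mod 360° = atan2(-0.627, -1.337) = 205.1247°
|p|² = ρ² + z² = 1.47672² + 1.228² = 3.68868
κ = 2ρ / |p|² = 2×1.47672 / 3.68868 = 0.80068
θ = 2·atan2(ρ, z) = 2·atan2(1.47672, 1.228) = 1.75420 rad
ℓ = θ/κ = 1.75420/0.80068 = 2.19089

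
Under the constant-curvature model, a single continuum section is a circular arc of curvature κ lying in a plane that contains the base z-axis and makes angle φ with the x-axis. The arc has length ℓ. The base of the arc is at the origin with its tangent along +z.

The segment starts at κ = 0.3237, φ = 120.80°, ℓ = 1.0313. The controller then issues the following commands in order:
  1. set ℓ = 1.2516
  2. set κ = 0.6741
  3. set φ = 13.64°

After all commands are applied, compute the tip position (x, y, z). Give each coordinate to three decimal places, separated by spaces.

0.483 0.117 1.108

initial: κ=0.3237, φ=120.80°, ℓ=1.0313
cmd 1: set ℓ=1.2516 → (κ,φ,ℓ)=(0.3237,120.80°,1.2516) → tip=(-0.1281,0.2148,1.2176)
cmd 2: set κ=0.6741 → (κ,φ,ℓ)=(0.6741,120.80°,1.2516) → tip=(-0.2547,0.4272,1.1083)
cmd 3: set φ=13.64° → (κ,φ,ℓ)=(0.6741,13.64°,1.2516) → tip=(0.4834,0.1173,1.1083)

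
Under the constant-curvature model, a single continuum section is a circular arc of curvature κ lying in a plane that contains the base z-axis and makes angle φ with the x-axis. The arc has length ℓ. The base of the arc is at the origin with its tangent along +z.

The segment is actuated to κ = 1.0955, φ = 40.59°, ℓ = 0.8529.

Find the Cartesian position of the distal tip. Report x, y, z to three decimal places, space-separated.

θ = κ·ℓ = 1.0955 × 0.8529 = 0.93435 rad
ρ = (1 − cos θ)/κ = (1 − 0.59434)/1.0955 = 0.37030
z = sin θ / κ = 0.80421/1.0955 = 0.73411
x = ρ cos φ = 0.37030 × cos(40.59°) = 0.28120
y = ρ sin φ = 0.37030 × sin(40.59°) = 0.24093

0.281 0.241 0.734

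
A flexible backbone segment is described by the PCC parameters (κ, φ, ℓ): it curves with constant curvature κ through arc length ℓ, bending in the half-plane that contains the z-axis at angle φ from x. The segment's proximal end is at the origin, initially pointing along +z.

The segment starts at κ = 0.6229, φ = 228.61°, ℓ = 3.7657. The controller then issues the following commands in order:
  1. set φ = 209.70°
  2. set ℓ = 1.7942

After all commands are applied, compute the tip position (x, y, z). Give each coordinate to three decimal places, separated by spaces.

initial: κ=0.6229, φ=228.61°, ℓ=3.7657
cmd 1: set φ=209.70° → (κ,φ,ℓ)=(0.6229,209.70°,3.7657) → tip=(-2.3701,-1.3519,1.1471)
cmd 2: set ℓ=1.7942 → (κ,φ,ℓ)=(0.6229,209.70°,1.7942) → tip=(-0.7839,-0.4471,1.4433)

-0.784 -0.447 1.443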